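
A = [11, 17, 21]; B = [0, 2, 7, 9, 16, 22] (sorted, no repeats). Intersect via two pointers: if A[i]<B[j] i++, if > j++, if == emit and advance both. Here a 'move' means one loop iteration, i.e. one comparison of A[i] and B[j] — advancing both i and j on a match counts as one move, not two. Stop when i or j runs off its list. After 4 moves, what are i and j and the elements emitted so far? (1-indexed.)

i=1, j=5, emitted=[]

i=1 j=1: 11>0, j++
i=1 j=2: 11>2, j++
i=1 j=3: 11>7, j++
i=1 j=4: 11>9, j++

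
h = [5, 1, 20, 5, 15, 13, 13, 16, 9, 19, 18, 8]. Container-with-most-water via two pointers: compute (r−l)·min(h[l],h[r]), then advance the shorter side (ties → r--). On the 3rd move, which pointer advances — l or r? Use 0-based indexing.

[0,11] min(5,8)*11=55 best=55 * → l++
[1,11] min(1,8)*10=10 best=55 → l++
[2,11] min(20,8)*9=72 best=72 * → r--

r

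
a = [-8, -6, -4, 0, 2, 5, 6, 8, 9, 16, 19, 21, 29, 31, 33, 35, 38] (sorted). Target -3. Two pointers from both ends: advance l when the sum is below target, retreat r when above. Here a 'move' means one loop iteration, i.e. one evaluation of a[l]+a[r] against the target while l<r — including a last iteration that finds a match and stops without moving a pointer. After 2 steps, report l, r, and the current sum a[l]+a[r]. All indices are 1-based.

l=1, r=15, sum=25

l=1 r=17: -8+38=30 >-3, r--
l=1 r=16: -8+35=27 >-3, r--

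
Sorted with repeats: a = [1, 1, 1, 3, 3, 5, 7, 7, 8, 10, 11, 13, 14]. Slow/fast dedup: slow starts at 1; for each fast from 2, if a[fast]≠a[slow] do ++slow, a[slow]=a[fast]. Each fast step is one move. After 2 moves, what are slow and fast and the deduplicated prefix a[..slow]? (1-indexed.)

slow=1 fast=2: a[fast]=1=a[slow] dup, fast++
slow=1 fast=3: a[fast]=1=a[slow] dup, fast++

slow=1, fast=4, prefix=[1]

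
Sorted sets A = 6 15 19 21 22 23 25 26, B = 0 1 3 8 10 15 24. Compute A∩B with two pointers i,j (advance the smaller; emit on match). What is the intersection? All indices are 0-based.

[i=0,j=0] 6>0 → j++
[i=0,j=1] 6>1 → j++
[i=0,j=2] 6>3 → j++
[i=0,j=3] 6<8 → i++
[i=1,j=3] 15>8 → j++
[i=1,j=4] 15>10 → j++
[i=1,j=5] 15==15 emit → i++,j++
[i=2,j=6] 19<24 → i++
[i=3,j=6] 21<24 → i++
[i=4,j=6] 22<24 → i++
[i=5,j=6] 23<24 → i++
[i=6,j=6] 25>24 → j++

intersection = [15]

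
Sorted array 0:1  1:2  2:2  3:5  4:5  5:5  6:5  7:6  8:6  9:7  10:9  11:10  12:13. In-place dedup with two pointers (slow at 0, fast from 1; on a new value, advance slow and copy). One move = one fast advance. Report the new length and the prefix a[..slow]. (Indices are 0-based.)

slow=0 fast=1: a[fast]=2≠a[slow]=1 write a[1]=2, slow++,fast++
slow=1 fast=2: a[fast]=2=a[slow] dup, fast++
slow=1 fast=3: a[fast]=5≠a[slow]=2 write a[2]=5, slow++,fast++
slow=2 fast=4: a[fast]=5=a[slow] dup, fast++
slow=2 fast=5: a[fast]=5=a[slow] dup, fast++
slow=2 fast=6: a[fast]=5=a[slow] dup, fast++
slow=2 fast=7: a[fast]=6≠a[slow]=5 write a[3]=6, slow++,fast++
slow=3 fast=8: a[fast]=6=a[slow] dup, fast++
slow=3 fast=9: a[fast]=7≠a[slow]=6 write a[4]=7, slow++,fast++
slow=4 fast=10: a[fast]=9≠a[slow]=7 write a[5]=9, slow++,fast++
slow=5 fast=11: a[fast]=10≠a[slow]=9 write a[6]=10, slow++,fast++
slow=6 fast=12: a[fast]=13≠a[slow]=10 write a[7]=13, slow++,fast++

length 8; prefix = [1, 2, 5, 6, 7, 9, 10, 13]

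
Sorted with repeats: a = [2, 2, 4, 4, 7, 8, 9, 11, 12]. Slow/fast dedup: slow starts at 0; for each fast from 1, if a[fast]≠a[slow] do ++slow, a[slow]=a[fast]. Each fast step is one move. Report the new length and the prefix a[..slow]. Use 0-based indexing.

length 7; prefix = [2, 4, 7, 8, 9, 11, 12]

(s=0,f=1) a[fast]=2=a[slow] dup → fast++
(s=0,f=2) a[fast]=4≠a[slow]=2 write a[1]=4 → slow++,fast++
(s=1,f=3) a[fast]=4=a[slow] dup → fast++
(s=1,f=4) a[fast]=7≠a[slow]=4 write a[2]=7 → slow++,fast++
(s=2,f=5) a[fast]=8≠a[slow]=7 write a[3]=8 → slow++,fast++
(s=3,f=6) a[fast]=9≠a[slow]=8 write a[4]=9 → slow++,fast++
(s=4,f=7) a[fast]=11≠a[slow]=9 write a[5]=11 → slow++,fast++
(s=5,f=8) a[fast]=12≠a[slow]=11 write a[6]=12 → slow++,fast++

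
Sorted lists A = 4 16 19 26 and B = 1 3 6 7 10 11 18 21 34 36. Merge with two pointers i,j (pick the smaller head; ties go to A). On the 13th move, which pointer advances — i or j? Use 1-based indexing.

i=1 j=1: A[i]=4>B[j]=1 take 1, j++
i=1 j=2: A[i]=4>B[j]=3 take 3, j++
i=1 j=3: A[i]=4<=B[j]=6 take 4, i++
i=2 j=3: A[i]=16>B[j]=6 take 6, j++
i=2 j=4: A[i]=16>B[j]=7 take 7, j++
i=2 j=5: A[i]=16>B[j]=10 take 10, j++
i=2 j=6: A[i]=16>B[j]=11 take 11, j++
i=2 j=7: A[i]=16<=B[j]=18 take 16, i++
i=3 j=7: A[i]=19>B[j]=18 take 18, j++
i=3 j=8: A[i]=19<=B[j]=21 take 19, i++
i=4 j=8: A[i]=26>B[j]=21 take 21, j++
i=4 j=9: A[i]=26<=B[j]=34 take 26, i++
i=5 j=9: A done, take B[j]=34, j++

j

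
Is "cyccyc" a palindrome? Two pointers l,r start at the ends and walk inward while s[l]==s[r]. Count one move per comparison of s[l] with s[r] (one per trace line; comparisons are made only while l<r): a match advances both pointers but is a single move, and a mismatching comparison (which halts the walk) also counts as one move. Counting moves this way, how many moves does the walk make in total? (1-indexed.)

[1,6] 'c'=='c' → l++,r--
[2,5] 'y'=='y' → l++,r--
[3,4] 'c'=='c' → l++,r--

3 moves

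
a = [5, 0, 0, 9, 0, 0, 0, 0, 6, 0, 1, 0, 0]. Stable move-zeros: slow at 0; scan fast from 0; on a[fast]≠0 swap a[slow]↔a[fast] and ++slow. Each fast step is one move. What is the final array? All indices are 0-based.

(s=0,f=0) a[fast]=5≠0 swap→a[0]=5 → slow++,fast++
(s=1,f=1) a[fast]=0 → fast++
(s=1,f=2) a[fast]=0 → fast++
(s=1,f=3) a[fast]=9≠0 swap→a[1]=9 → slow++,fast++
(s=2,f=4) a[fast]=0 → fast++
(s=2,f=5) a[fast]=0 → fast++
(s=2,f=6) a[fast]=0 → fast++
(s=2,f=7) a[fast]=0 → fast++
(s=2,f=8) a[fast]=6≠0 swap→a[2]=6 → slow++,fast++
(s=3,f=9) a[fast]=0 → fast++
(s=3,f=10) a[fast]=1≠0 swap→a[3]=1 → slow++,fast++
(s=4,f=11) a[fast]=0 → fast++
(s=4,f=12) a[fast]=0 → fast++

[5, 9, 6, 1, 0, 0, 0, 0, 0, 0, 0, 0, 0]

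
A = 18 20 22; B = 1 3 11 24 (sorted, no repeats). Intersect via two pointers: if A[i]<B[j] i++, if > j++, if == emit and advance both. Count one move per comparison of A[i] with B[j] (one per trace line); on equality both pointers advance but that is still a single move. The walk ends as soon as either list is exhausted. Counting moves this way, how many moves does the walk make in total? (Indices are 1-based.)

[i=1,j=1] 18>1 → j++
[i=1,j=2] 18>3 → j++
[i=1,j=3] 18>11 → j++
[i=1,j=4] 18<24 → i++
[i=2,j=4] 20<24 → i++
[i=3,j=4] 22<24 → i++

6 moves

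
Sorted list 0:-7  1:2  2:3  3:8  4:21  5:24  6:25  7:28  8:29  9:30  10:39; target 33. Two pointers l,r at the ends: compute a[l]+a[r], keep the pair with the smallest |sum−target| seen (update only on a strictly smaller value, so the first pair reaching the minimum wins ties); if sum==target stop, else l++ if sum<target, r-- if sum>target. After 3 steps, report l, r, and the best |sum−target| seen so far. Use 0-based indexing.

l=2, r=9, best |Δ|=1

l=0 r=10: -7+39=32 d=1 *, l++
l=1 r=10: 2+39=41 d=8, r--
l=1 r=9: 2+30=32 d=1, l++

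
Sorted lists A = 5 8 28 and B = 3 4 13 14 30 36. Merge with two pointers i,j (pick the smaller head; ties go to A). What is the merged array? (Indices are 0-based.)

[i=0,j=0] A[i]=5>B[j]=3 take 3 → j++
[i=0,j=1] A[i]=5>B[j]=4 take 4 → j++
[i=0,j=2] A[i]=5<=B[j]=13 take 5 → i++
[i=1,j=2] A[i]=8<=B[j]=13 take 8 → i++
[i=2,j=2] A[i]=28>B[j]=13 take 13 → j++
[i=2,j=3] A[i]=28>B[j]=14 take 14 → j++
[i=2,j=4] A[i]=28<=B[j]=30 take 28 → i++
[i=3,j=4] A done, take B[j]=30 → j++
[i=3,j=5] A done, take B[j]=36 → j++

[3, 4, 5, 8, 13, 14, 28, 30, 36]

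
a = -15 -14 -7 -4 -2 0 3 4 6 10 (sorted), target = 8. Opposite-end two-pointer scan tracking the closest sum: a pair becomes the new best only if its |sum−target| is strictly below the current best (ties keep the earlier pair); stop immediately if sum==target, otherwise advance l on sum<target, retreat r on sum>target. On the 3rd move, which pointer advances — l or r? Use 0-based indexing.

[0,9] -15+10=-5 d=13 * → l++
[1,9] -14+10=-4 d=12 * → l++
[2,9] -7+10=3 d=5 * → l++

l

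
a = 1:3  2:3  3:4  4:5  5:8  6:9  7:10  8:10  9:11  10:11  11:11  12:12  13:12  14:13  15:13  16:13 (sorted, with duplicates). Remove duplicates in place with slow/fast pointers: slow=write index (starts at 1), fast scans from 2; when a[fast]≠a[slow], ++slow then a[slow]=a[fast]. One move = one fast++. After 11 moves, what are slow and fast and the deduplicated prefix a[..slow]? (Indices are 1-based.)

slow=1 fast=2: a[fast]=3=a[slow] dup, fast++
slow=1 fast=3: a[fast]=4≠a[slow]=3 write a[2]=4, slow++,fast++
slow=2 fast=4: a[fast]=5≠a[slow]=4 write a[3]=5, slow++,fast++
slow=3 fast=5: a[fast]=8≠a[slow]=5 write a[4]=8, slow++,fast++
slow=4 fast=6: a[fast]=9≠a[slow]=8 write a[5]=9, slow++,fast++
slow=5 fast=7: a[fast]=10≠a[slow]=9 write a[6]=10, slow++,fast++
slow=6 fast=8: a[fast]=10=a[slow] dup, fast++
slow=6 fast=9: a[fast]=11≠a[slow]=10 write a[7]=11, slow++,fast++
slow=7 fast=10: a[fast]=11=a[slow] dup, fast++
slow=7 fast=11: a[fast]=11=a[slow] dup, fast++
slow=7 fast=12: a[fast]=12≠a[slow]=11 write a[8]=12, slow++,fast++

slow=8, fast=13, prefix=[3, 4, 5, 8, 9, 10, 11, 12]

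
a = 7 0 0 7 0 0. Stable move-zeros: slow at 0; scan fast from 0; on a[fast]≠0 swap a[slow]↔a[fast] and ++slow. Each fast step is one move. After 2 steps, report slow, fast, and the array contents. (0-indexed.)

slow=1, fast=2, a=[7, 0, 0, 7, 0, 0]

slow=0 fast=0: a[fast]=7≠0 swap→a[0]=7, slow++,fast++
slow=1 fast=1: a[fast]=0, fast++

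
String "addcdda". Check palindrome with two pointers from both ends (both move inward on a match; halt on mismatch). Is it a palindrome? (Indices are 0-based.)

l=0 r=6: 'a'=='a', l++,r--
l=1 r=5: 'd'=='d', l++,r--
l=2 r=4: 'd'=='d', l++,r--

palindrome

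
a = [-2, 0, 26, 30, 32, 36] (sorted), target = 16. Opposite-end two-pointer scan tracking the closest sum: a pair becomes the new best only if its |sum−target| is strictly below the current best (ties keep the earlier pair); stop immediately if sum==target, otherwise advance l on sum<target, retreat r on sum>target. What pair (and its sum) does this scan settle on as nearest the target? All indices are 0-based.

l=0 r=5: -2+36=34 d=18 *, r--
l=0 r=4: -2+32=30 d=14 *, r--
l=0 r=3: -2+30=28 d=12 *, r--
l=0 r=2: -2+26=24 d=8 *, r--
l=0 r=1: -2+0=-2 d=18, l++

pair (-2, 26) with sum 24 (|Δ|=8)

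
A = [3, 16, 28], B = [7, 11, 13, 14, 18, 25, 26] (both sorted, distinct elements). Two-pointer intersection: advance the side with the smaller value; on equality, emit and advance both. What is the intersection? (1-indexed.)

i=1 j=1: 3<7, i++
i=2 j=1: 16>7, j++
i=2 j=2: 16>11, j++
i=2 j=3: 16>13, j++
i=2 j=4: 16>14, j++
i=2 j=5: 16<18, i++
i=3 j=5: 28>18, j++
i=3 j=6: 28>25, j++
i=3 j=7: 28>26, j++

intersection = []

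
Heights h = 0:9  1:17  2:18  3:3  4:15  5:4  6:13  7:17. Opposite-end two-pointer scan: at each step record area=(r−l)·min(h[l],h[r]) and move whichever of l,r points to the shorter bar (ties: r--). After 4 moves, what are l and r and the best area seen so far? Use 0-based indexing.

l=0 r=7: min(9,17)*7=63 best=63 *, l++
l=1 r=7: min(17,17)*6=102 best=102 *, r--
l=1 r=6: min(17,13)*5=65 best=102, r--
l=1 r=5: min(17,4)*4=16 best=102, r--

l=1, r=4, best area=102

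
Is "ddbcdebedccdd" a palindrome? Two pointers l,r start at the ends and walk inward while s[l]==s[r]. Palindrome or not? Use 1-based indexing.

not a palindrome (mismatch at 3,11)

l=1 r=13: 'd'=='d', l++,r--
l=2 r=12: 'd'=='d', l++,r--
l=3 r=11: 'b'!='c', stop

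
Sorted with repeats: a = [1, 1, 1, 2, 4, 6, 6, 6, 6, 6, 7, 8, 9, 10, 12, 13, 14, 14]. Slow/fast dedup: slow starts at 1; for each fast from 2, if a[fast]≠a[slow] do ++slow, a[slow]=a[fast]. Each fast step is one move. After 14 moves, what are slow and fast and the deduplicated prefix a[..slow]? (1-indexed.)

(s=1,f=2) a[fast]=1=a[slow] dup → fast++
(s=1,f=3) a[fast]=1=a[slow] dup → fast++
(s=1,f=4) a[fast]=2≠a[slow]=1 write a[2]=2 → slow++,fast++
(s=2,f=5) a[fast]=4≠a[slow]=2 write a[3]=4 → slow++,fast++
(s=3,f=6) a[fast]=6≠a[slow]=4 write a[4]=6 → slow++,fast++
(s=4,f=7) a[fast]=6=a[slow] dup → fast++
(s=4,f=8) a[fast]=6=a[slow] dup → fast++
(s=4,f=9) a[fast]=6=a[slow] dup → fast++
(s=4,f=10) a[fast]=6=a[slow] dup → fast++
(s=4,f=11) a[fast]=7≠a[slow]=6 write a[5]=7 → slow++,fast++
(s=5,f=12) a[fast]=8≠a[slow]=7 write a[6]=8 → slow++,fast++
(s=6,f=13) a[fast]=9≠a[slow]=8 write a[7]=9 → slow++,fast++
(s=7,f=14) a[fast]=10≠a[slow]=9 write a[8]=10 → slow++,fast++
(s=8,f=15) a[fast]=12≠a[slow]=10 write a[9]=12 → slow++,fast++

slow=9, fast=16, prefix=[1, 2, 4, 6, 7, 8, 9, 10, 12]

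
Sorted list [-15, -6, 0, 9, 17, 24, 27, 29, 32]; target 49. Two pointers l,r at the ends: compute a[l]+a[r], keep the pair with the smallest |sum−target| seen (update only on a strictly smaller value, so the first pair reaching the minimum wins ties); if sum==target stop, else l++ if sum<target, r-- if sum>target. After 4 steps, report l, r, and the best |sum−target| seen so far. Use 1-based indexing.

[1,9] -15+32=17 d=32 * → l++
[2,9] -6+32=26 d=23 * → l++
[3,9] 0+32=32 d=17 * → l++
[4,9] 9+32=41 d=8 * → l++

l=5, r=9, best |Δ|=8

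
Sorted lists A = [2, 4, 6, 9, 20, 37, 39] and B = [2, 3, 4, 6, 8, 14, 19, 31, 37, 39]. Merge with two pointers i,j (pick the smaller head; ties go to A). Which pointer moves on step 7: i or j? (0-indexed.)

[i=0,j=0] A[i]=2<=B[j]=2 take 2 → i++
[i=1,j=0] A[i]=4>B[j]=2 take 2 → j++
[i=1,j=1] A[i]=4>B[j]=3 take 3 → j++
[i=1,j=2] A[i]=4<=B[j]=4 take 4 → i++
[i=2,j=2] A[i]=6>B[j]=4 take 4 → j++
[i=2,j=3] A[i]=6<=B[j]=6 take 6 → i++
[i=3,j=3] A[i]=9>B[j]=6 take 6 → j++

j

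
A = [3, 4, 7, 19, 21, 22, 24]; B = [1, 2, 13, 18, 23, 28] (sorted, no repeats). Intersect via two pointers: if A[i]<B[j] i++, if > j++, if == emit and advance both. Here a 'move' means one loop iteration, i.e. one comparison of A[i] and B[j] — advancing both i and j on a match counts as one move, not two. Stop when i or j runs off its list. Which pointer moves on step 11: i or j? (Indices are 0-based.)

i=0 j=0: 3>1, j++
i=0 j=1: 3>2, j++
i=0 j=2: 3<13, i++
i=1 j=2: 4<13, i++
i=2 j=2: 7<13, i++
i=3 j=2: 19>13, j++
i=3 j=3: 19>18, j++
i=3 j=4: 19<23, i++
i=4 j=4: 21<23, i++
i=5 j=4: 22<23, i++
i=6 j=4: 24>23, j++

j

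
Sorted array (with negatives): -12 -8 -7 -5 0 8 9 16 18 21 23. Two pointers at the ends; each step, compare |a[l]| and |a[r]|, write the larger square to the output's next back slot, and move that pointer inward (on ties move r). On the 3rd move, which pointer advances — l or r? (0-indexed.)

r

[0,10] |-12|<=|23| out[10]=529 → r--
[0,9] |-12|<=|21| out[9]=441 → r--
[0,8] |-12|<=|18| out[8]=324 → r--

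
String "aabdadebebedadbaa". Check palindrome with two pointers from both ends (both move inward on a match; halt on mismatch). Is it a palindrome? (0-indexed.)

palindrome

[0,16] 'a'=='a' → l++,r--
[1,15] 'a'=='a' → l++,r--
[2,14] 'b'=='b' → l++,r--
[3,13] 'd'=='d' → l++,r--
[4,12] 'a'=='a' → l++,r--
[5,11] 'd'=='d' → l++,r--
[6,10] 'e'=='e' → l++,r--
[7,9] 'b'=='b' → l++,r--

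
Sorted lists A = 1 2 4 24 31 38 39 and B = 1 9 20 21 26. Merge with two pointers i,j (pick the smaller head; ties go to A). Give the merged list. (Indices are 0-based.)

[i=0,j=0] A[i]=1<=B[j]=1 take 1 → i++
[i=1,j=0] A[i]=2>B[j]=1 take 1 → j++
[i=1,j=1] A[i]=2<=B[j]=9 take 2 → i++
[i=2,j=1] A[i]=4<=B[j]=9 take 4 → i++
[i=3,j=1] A[i]=24>B[j]=9 take 9 → j++
[i=3,j=2] A[i]=24>B[j]=20 take 20 → j++
[i=3,j=3] A[i]=24>B[j]=21 take 21 → j++
[i=3,j=4] A[i]=24<=B[j]=26 take 24 → i++
[i=4,j=4] A[i]=31>B[j]=26 take 26 → j++
[i=4,j=5] B done, take A[i]=31 → i++
[i=5,j=5] B done, take A[i]=38 → i++
[i=6,j=5] B done, take A[i]=39 → i++

[1, 1, 2, 4, 9, 20, 21, 24, 26, 31, 38, 39]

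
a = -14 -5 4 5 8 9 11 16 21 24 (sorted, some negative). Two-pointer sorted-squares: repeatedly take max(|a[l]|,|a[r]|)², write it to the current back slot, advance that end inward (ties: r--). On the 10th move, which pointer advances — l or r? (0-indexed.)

r

[0,9] |-14|<=|24| out[9]=576 → r--
[0,8] |-14|<=|21| out[8]=441 → r--
[0,7] |-14|<=|16| out[7]=256 → r--
[0,6] |-14|>|11| out[6]=196 → l++
[1,6] |-5|<=|11| out[5]=121 → r--
[1,5] |-5|<=|9| out[4]=81 → r--
[1,4] |-5|<=|8| out[3]=64 → r--
[1,3] |-5|<=|5| out[2]=25 → r--
[1,2] |-5|>|4| out[1]=25 → l++
[2,2] |4|<=|4| out[0]=16 → r--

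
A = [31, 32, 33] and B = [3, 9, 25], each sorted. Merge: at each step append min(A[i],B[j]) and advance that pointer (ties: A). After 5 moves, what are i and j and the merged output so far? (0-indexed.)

[i=0,j=0] A[i]=31>B[j]=3 take 3 → j++
[i=0,j=1] A[i]=31>B[j]=9 take 9 → j++
[i=0,j=2] A[i]=31>B[j]=25 take 25 → j++
[i=0,j=3] B done, take A[i]=31 → i++
[i=1,j=3] B done, take A[i]=32 → i++

i=2, j=3, merged so far=[3, 9, 25, 31, 32]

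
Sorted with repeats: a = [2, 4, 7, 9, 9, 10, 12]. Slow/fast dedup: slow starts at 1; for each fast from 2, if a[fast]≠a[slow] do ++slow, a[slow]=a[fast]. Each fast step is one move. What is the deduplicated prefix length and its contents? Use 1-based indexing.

slow=1 fast=2: a[fast]=4≠a[slow]=2 write a[2]=4, slow++,fast++
slow=2 fast=3: a[fast]=7≠a[slow]=4 write a[3]=7, slow++,fast++
slow=3 fast=4: a[fast]=9≠a[slow]=7 write a[4]=9, slow++,fast++
slow=4 fast=5: a[fast]=9=a[slow] dup, fast++
slow=4 fast=6: a[fast]=10≠a[slow]=9 write a[5]=10, slow++,fast++
slow=5 fast=7: a[fast]=12≠a[slow]=10 write a[6]=12, slow++,fast++

length 6; prefix = [2, 4, 7, 9, 10, 12]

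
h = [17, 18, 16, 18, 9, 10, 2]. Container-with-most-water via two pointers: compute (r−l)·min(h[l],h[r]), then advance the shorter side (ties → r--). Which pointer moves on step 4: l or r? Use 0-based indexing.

l

[0,6] min(17,2)*6=12 best=12 * → r--
[0,5] min(17,10)*5=50 best=50 * → r--
[0,4] min(17,9)*4=36 best=50 → r--
[0,3] min(17,18)*3=51 best=51 * → l++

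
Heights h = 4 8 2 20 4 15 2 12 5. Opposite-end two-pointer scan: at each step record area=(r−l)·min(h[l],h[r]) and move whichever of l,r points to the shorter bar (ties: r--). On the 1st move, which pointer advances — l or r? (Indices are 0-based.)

[0,8] min(4,5)*8=32 best=32 * → l++

l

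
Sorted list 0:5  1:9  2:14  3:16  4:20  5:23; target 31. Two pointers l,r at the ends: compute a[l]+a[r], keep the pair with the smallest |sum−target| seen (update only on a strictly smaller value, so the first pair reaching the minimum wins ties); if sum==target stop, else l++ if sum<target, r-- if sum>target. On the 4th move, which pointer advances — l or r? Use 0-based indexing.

l=0 r=5: 5+23=28 d=3 *, l++
l=1 r=5: 9+23=32 d=1 *, r--
l=1 r=4: 9+20=29 d=2, l++
l=2 r=4: 14+20=34 d=3, r--

r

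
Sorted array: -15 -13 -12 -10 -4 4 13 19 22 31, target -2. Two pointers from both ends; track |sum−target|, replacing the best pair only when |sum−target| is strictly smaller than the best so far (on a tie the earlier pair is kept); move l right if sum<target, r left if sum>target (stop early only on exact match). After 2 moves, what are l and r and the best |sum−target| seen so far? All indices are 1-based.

l=1, r=8, best |Δ|=9

[1,10] -15+31=16 d=18 * → r--
[1,9] -15+22=7 d=9 * → r--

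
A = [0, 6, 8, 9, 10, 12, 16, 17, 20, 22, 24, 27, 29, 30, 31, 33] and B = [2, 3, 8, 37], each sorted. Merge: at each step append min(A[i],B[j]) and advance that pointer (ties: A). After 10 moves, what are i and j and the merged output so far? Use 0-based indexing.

i=0 j=0: A[i]=0<=B[j]=2 take 0, i++
i=1 j=0: A[i]=6>B[j]=2 take 2, j++
i=1 j=1: A[i]=6>B[j]=3 take 3, j++
i=1 j=2: A[i]=6<=B[j]=8 take 6, i++
i=2 j=2: A[i]=8<=B[j]=8 take 8, i++
i=3 j=2: A[i]=9>B[j]=8 take 8, j++
i=3 j=3: A[i]=9<=B[j]=37 take 9, i++
i=4 j=3: A[i]=10<=B[j]=37 take 10, i++
i=5 j=3: A[i]=12<=B[j]=37 take 12, i++
i=6 j=3: A[i]=16<=B[j]=37 take 16, i++

i=7, j=3, merged so far=[0, 2, 3, 6, 8, 8, 9, 10, 12, 16]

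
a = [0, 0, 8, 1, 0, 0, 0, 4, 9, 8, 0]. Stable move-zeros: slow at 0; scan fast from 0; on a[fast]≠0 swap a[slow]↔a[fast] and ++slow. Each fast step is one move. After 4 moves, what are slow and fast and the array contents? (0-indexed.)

slow=2, fast=4, a=[8, 1, 0, 0, 0, 0, 0, 4, 9, 8, 0]

slow=0 fast=0: a[fast]=0, fast++
slow=0 fast=1: a[fast]=0, fast++
slow=0 fast=2: a[fast]=8≠0 swap→a[0]=8, slow++,fast++
slow=1 fast=3: a[fast]=1≠0 swap→a[1]=1, slow++,fast++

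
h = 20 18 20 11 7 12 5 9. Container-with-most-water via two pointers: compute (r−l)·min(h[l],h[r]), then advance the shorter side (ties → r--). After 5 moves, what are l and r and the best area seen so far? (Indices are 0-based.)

l=0 r=7: min(20,9)*7=63 best=63 *, r--
l=0 r=6: min(20,5)*6=30 best=63, r--
l=0 r=5: min(20,12)*5=60 best=63, r--
l=0 r=4: min(20,7)*4=28 best=63, r--
l=0 r=3: min(20,11)*3=33 best=63, r--

l=0, r=2, best area=63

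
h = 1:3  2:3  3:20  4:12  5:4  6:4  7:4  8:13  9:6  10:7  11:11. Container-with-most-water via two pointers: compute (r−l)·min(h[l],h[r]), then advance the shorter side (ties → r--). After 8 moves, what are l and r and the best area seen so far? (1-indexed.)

l=3, r=5, best area=88

l=1 r=11: min(3,11)*10=30 best=30 *, l++
l=2 r=11: min(3,11)*9=27 best=30, l++
l=3 r=11: min(20,11)*8=88 best=88 *, r--
l=3 r=10: min(20,7)*7=49 best=88, r--
l=3 r=9: min(20,6)*6=36 best=88, r--
l=3 r=8: min(20,13)*5=65 best=88, r--
l=3 r=7: min(20,4)*4=16 best=88, r--
l=3 r=6: min(20,4)*3=12 best=88, r--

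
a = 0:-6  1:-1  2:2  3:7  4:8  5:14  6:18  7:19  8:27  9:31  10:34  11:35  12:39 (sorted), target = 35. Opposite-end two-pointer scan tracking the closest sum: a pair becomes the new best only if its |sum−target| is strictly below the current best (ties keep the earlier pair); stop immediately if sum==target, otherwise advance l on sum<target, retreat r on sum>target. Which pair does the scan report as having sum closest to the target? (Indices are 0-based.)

[0,12] -6+39=33 d=2 * → l++
[1,12] -1+39=38 d=3 → r--
[1,11] -1+35=34 d=1 * → l++
[2,11] 2+35=37 d=2 → r--
[2,10] 2+34=36 d=1 → r--
[2,9] 2+31=33 d=2 → l++
[3,9] 7+31=38 d=3 → r--
[3,8] 7+27=34 d=1 → l++
[4,8] 8+27=35 d=0 * → stop

pair (8, 27) with sum 35 (|Δ|=0)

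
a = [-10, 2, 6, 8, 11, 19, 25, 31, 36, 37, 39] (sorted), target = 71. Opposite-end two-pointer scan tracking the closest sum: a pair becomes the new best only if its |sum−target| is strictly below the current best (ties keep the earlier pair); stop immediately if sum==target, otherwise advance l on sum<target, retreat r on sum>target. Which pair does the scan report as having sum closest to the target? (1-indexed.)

[1,11] -10+39=29 d=42 * → l++
[2,11] 2+39=41 d=30 * → l++
[3,11] 6+39=45 d=26 * → l++
[4,11] 8+39=47 d=24 * → l++
[5,11] 11+39=50 d=21 * → l++
[6,11] 19+39=58 d=13 * → l++
[7,11] 25+39=64 d=7 * → l++
[8,11] 31+39=70 d=1 * → l++
[9,11] 36+39=75 d=4 → r--
[9,10] 36+37=73 d=2 → r--

pair (31, 39) with sum 70 (|Δ|=1)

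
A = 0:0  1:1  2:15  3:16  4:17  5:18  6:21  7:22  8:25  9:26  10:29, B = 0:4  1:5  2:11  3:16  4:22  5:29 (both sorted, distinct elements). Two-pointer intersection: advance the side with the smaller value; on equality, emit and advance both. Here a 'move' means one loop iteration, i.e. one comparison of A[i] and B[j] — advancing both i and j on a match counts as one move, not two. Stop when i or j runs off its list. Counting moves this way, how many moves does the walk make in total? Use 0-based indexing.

14 moves

i=0 j=0: 0<4, i++
i=1 j=0: 1<4, i++
i=2 j=0: 15>4, j++
i=2 j=1: 15>5, j++
i=2 j=2: 15>11, j++
i=2 j=3: 15<16, i++
i=3 j=3: 16==16 emit, i++,j++
i=4 j=4: 17<22, i++
i=5 j=4: 18<22, i++
i=6 j=4: 21<22, i++
i=7 j=4: 22==22 emit, i++,j++
i=8 j=5: 25<29, i++
i=9 j=5: 26<29, i++
i=10 j=5: 29==29 emit, i++,j++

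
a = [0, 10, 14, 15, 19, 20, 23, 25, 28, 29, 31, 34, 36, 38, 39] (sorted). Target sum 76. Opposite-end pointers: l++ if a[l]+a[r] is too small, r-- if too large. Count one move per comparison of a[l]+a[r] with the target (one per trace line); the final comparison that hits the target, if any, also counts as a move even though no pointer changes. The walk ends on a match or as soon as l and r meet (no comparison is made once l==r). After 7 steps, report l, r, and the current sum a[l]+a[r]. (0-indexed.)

[0,14] 0+39=39 <76 → l++
[1,14] 10+39=49 <76 → l++
[2,14] 14+39=53 <76 → l++
[3,14] 15+39=54 <76 → l++
[4,14] 19+39=58 <76 → l++
[5,14] 20+39=59 <76 → l++
[6,14] 23+39=62 <76 → l++

l=7, r=14, sum=64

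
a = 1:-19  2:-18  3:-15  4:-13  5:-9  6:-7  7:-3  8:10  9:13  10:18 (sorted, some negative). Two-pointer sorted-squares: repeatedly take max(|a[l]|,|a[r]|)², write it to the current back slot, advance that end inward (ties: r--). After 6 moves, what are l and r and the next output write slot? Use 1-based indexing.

l=5, r=8, next write slot=4

l=1 r=10: |-19|>|18| out[10]=361, l++
l=2 r=10: |-18|<=|18| out[9]=324, r--
l=2 r=9: |-18|>|13| out[8]=324, l++
l=3 r=9: |-15|>|13| out[7]=225, l++
l=4 r=9: |-13|<=|13| out[6]=169, r--
l=4 r=8: |-13|>|10| out[5]=169, l++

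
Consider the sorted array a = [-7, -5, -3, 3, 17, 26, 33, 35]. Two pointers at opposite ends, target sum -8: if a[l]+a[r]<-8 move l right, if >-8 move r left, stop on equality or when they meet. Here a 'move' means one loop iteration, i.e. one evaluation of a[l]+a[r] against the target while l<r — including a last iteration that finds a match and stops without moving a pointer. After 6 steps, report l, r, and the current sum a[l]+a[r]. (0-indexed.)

[0,7] -7+35=28 >-8 → r--
[0,6] -7+33=26 >-8 → r--
[0,5] -7+26=19 >-8 → r--
[0,4] -7+17=10 >-8 → r--
[0,3] -7+3=-4 >-8 → r--
[0,2] -7+-3=-10 <-8 → l++

l=1, r=2, sum=-8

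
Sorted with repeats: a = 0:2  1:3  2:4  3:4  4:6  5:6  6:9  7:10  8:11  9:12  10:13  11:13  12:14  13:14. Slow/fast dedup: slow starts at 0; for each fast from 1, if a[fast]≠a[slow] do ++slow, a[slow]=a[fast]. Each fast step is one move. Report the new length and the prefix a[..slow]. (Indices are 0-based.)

(s=0,f=1) a[fast]=3≠a[slow]=2 write a[1]=3 → slow++,fast++
(s=1,f=2) a[fast]=4≠a[slow]=3 write a[2]=4 → slow++,fast++
(s=2,f=3) a[fast]=4=a[slow] dup → fast++
(s=2,f=4) a[fast]=6≠a[slow]=4 write a[3]=6 → slow++,fast++
(s=3,f=5) a[fast]=6=a[slow] dup → fast++
(s=3,f=6) a[fast]=9≠a[slow]=6 write a[4]=9 → slow++,fast++
(s=4,f=7) a[fast]=10≠a[slow]=9 write a[5]=10 → slow++,fast++
(s=5,f=8) a[fast]=11≠a[slow]=10 write a[6]=11 → slow++,fast++
(s=6,f=9) a[fast]=12≠a[slow]=11 write a[7]=12 → slow++,fast++
(s=7,f=10) a[fast]=13≠a[slow]=12 write a[8]=13 → slow++,fast++
(s=8,f=11) a[fast]=13=a[slow] dup → fast++
(s=8,f=12) a[fast]=14≠a[slow]=13 write a[9]=14 → slow++,fast++
(s=9,f=13) a[fast]=14=a[slow] dup → fast++

length 10; prefix = [2, 3, 4, 6, 9, 10, 11, 12, 13, 14]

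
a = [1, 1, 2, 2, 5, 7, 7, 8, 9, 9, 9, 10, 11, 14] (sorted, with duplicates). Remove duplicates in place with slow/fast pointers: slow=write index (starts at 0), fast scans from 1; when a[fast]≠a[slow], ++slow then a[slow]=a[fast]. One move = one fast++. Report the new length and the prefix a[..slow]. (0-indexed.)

length 9; prefix = [1, 2, 5, 7, 8, 9, 10, 11, 14]

slow=0 fast=1: a[fast]=1=a[slow] dup, fast++
slow=0 fast=2: a[fast]=2≠a[slow]=1 write a[1]=2, slow++,fast++
slow=1 fast=3: a[fast]=2=a[slow] dup, fast++
slow=1 fast=4: a[fast]=5≠a[slow]=2 write a[2]=5, slow++,fast++
slow=2 fast=5: a[fast]=7≠a[slow]=5 write a[3]=7, slow++,fast++
slow=3 fast=6: a[fast]=7=a[slow] dup, fast++
slow=3 fast=7: a[fast]=8≠a[slow]=7 write a[4]=8, slow++,fast++
slow=4 fast=8: a[fast]=9≠a[slow]=8 write a[5]=9, slow++,fast++
slow=5 fast=9: a[fast]=9=a[slow] dup, fast++
slow=5 fast=10: a[fast]=9=a[slow] dup, fast++
slow=5 fast=11: a[fast]=10≠a[slow]=9 write a[6]=10, slow++,fast++
slow=6 fast=12: a[fast]=11≠a[slow]=10 write a[7]=11, slow++,fast++
slow=7 fast=13: a[fast]=14≠a[slow]=11 write a[8]=14, slow++,fast++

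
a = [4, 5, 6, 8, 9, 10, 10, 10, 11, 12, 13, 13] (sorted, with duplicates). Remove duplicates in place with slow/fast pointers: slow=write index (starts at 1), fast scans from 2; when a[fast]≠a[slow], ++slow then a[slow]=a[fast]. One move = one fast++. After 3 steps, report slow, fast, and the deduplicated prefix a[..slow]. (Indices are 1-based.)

(s=1,f=2) a[fast]=5≠a[slow]=4 write a[2]=5 → slow++,fast++
(s=2,f=3) a[fast]=6≠a[slow]=5 write a[3]=6 → slow++,fast++
(s=3,f=4) a[fast]=8≠a[slow]=6 write a[4]=8 → slow++,fast++

slow=4, fast=5, prefix=[4, 5, 6, 8]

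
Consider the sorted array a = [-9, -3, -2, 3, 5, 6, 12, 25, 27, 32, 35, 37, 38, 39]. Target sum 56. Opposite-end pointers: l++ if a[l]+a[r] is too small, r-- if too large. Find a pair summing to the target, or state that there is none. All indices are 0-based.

l=0 r=13: -9+39=30 <56, l++
l=1 r=13: -3+39=36 <56, l++
l=2 r=13: -2+39=37 <56, l++
l=3 r=13: 3+39=42 <56, l++
l=4 r=13: 5+39=44 <56, l++
l=5 r=13: 6+39=45 <56, l++
l=6 r=13: 12+39=51 <56, l++
l=7 r=13: 25+39=64 >56, r--
l=7 r=12: 25+38=63 >56, r--
l=7 r=11: 25+37=62 >56, r--
l=7 r=10: 25+35=60 >56, r--
l=7 r=9: 25+32=57 >56, r--
l=7 r=8: 25+27=52 <56, l++

no pair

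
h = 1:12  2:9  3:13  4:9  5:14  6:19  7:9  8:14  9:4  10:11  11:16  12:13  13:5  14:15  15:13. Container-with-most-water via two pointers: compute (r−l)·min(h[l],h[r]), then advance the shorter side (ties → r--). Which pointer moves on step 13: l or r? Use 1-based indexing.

r

[1,15] min(12,13)*14=168 best=168 * → l++
[2,15] min(9,13)*13=117 best=168 → l++
[3,15] min(13,13)*12=156 best=168 → r--
[3,14] min(13,15)*11=143 best=168 → l++
[4,14] min(9,15)*10=90 best=168 → l++
[5,14] min(14,15)*9=126 best=168 → l++
[6,14] min(19,15)*8=120 best=168 → r--
[6,13] min(19,5)*7=35 best=168 → r--
[6,12] min(19,13)*6=78 best=168 → r--
[6,11] min(19,16)*5=80 best=168 → r--
[6,10] min(19,11)*4=44 best=168 → r--
[6,9] min(19,4)*3=12 best=168 → r--
[6,8] min(19,14)*2=28 best=168 → r--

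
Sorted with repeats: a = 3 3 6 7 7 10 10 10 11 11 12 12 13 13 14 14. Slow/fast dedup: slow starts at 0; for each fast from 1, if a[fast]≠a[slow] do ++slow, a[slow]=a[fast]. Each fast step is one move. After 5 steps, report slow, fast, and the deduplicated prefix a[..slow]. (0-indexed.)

slow=0 fast=1: a[fast]=3=a[slow] dup, fast++
slow=0 fast=2: a[fast]=6≠a[slow]=3 write a[1]=6, slow++,fast++
slow=1 fast=3: a[fast]=7≠a[slow]=6 write a[2]=7, slow++,fast++
slow=2 fast=4: a[fast]=7=a[slow] dup, fast++
slow=2 fast=5: a[fast]=10≠a[slow]=7 write a[3]=10, slow++,fast++

slow=3, fast=6, prefix=[3, 6, 7, 10]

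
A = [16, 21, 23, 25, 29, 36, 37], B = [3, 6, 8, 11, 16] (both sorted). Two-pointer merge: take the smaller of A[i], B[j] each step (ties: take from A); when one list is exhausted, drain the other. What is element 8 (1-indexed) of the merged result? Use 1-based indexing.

i=1 j=1: A[i]=16>B[j]=3 take 3, j++
i=1 j=2: A[i]=16>B[j]=6 take 6, j++
i=1 j=3: A[i]=16>B[j]=8 take 8, j++
i=1 j=4: A[i]=16>B[j]=11 take 11, j++
i=1 j=5: A[i]=16<=B[j]=16 take 16, i++
i=2 j=5: A[i]=21>B[j]=16 take 16, j++
i=2 j=6: B done, take A[i]=21, i++
i=3 j=6: B done, take A[i]=23, i++
i=4 j=6: B done, take A[i]=25, i++
i=5 j=6: B done, take A[i]=29, i++
i=6 j=6: B done, take A[i]=36, i++
i=7 j=6: B done, take A[i]=37, i++

merged[8] = 23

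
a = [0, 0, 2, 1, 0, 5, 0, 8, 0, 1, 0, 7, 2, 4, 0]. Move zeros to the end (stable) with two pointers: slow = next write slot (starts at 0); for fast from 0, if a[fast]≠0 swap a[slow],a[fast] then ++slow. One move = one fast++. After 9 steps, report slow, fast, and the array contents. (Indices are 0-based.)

slow=4, fast=9, a=[2, 1, 5, 8, 0, 0, 0, 0, 0, 1, 0, 7, 2, 4, 0]

slow=0 fast=0: a[fast]=0, fast++
slow=0 fast=1: a[fast]=0, fast++
slow=0 fast=2: a[fast]=2≠0 swap→a[0]=2, slow++,fast++
slow=1 fast=3: a[fast]=1≠0 swap→a[1]=1, slow++,fast++
slow=2 fast=4: a[fast]=0, fast++
slow=2 fast=5: a[fast]=5≠0 swap→a[2]=5, slow++,fast++
slow=3 fast=6: a[fast]=0, fast++
slow=3 fast=7: a[fast]=8≠0 swap→a[3]=8, slow++,fast++
slow=4 fast=8: a[fast]=0, fast++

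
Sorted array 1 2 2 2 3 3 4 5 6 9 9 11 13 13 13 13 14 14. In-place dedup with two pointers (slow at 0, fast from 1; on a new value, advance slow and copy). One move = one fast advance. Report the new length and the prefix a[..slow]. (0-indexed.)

(s=0,f=1) a[fast]=2≠a[slow]=1 write a[1]=2 → slow++,fast++
(s=1,f=2) a[fast]=2=a[slow] dup → fast++
(s=1,f=3) a[fast]=2=a[slow] dup → fast++
(s=1,f=4) a[fast]=3≠a[slow]=2 write a[2]=3 → slow++,fast++
(s=2,f=5) a[fast]=3=a[slow] dup → fast++
(s=2,f=6) a[fast]=4≠a[slow]=3 write a[3]=4 → slow++,fast++
(s=3,f=7) a[fast]=5≠a[slow]=4 write a[4]=5 → slow++,fast++
(s=4,f=8) a[fast]=6≠a[slow]=5 write a[5]=6 → slow++,fast++
(s=5,f=9) a[fast]=9≠a[slow]=6 write a[6]=9 → slow++,fast++
(s=6,f=10) a[fast]=9=a[slow] dup → fast++
(s=6,f=11) a[fast]=11≠a[slow]=9 write a[7]=11 → slow++,fast++
(s=7,f=12) a[fast]=13≠a[slow]=11 write a[8]=13 → slow++,fast++
(s=8,f=13) a[fast]=13=a[slow] dup → fast++
(s=8,f=14) a[fast]=13=a[slow] dup → fast++
(s=8,f=15) a[fast]=13=a[slow] dup → fast++
(s=8,f=16) a[fast]=14≠a[slow]=13 write a[9]=14 → slow++,fast++
(s=9,f=17) a[fast]=14=a[slow] dup → fast++

length 10; prefix = [1, 2, 3, 4, 5, 6, 9, 11, 13, 14]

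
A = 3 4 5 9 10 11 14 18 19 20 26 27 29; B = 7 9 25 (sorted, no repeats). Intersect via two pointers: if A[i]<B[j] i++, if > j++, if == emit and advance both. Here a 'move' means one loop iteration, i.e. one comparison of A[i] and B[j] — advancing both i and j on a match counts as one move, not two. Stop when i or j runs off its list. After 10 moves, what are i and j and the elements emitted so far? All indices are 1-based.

[i=1,j=1] 3<7 → i++
[i=2,j=1] 4<7 → i++
[i=3,j=1] 5<7 → i++
[i=4,j=1] 9>7 → j++
[i=4,j=2] 9==9 emit → i++,j++
[i=5,j=3] 10<25 → i++
[i=6,j=3] 11<25 → i++
[i=7,j=3] 14<25 → i++
[i=8,j=3] 18<25 → i++
[i=9,j=3] 19<25 → i++

i=10, j=3, emitted=[9]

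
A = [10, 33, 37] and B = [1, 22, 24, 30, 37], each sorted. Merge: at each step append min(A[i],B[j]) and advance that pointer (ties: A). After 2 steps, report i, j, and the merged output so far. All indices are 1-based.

i=1 j=1: A[i]=10>B[j]=1 take 1, j++
i=1 j=2: A[i]=10<=B[j]=22 take 10, i++

i=2, j=2, merged so far=[1, 10]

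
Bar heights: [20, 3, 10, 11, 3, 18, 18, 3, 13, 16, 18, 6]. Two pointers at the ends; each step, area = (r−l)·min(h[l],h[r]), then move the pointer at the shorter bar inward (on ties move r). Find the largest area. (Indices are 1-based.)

[1,12] min(20,6)*11=66 best=66 * → r--
[1,11] min(20,18)*10=180 best=180 * → r--
[1,10] min(20,16)*9=144 best=180 → r--
[1,9] min(20,13)*8=104 best=180 → r--
[1,8] min(20,3)*7=21 best=180 → r--
[1,7] min(20,18)*6=108 best=180 → r--
[1,6] min(20,18)*5=90 best=180 → r--
[1,5] min(20,3)*4=12 best=180 → r--
[1,4] min(20,11)*3=33 best=180 → r--
[1,3] min(20,10)*2=20 best=180 → r--
[1,2] min(20,3)*1=3 best=180 → r--

max area = 180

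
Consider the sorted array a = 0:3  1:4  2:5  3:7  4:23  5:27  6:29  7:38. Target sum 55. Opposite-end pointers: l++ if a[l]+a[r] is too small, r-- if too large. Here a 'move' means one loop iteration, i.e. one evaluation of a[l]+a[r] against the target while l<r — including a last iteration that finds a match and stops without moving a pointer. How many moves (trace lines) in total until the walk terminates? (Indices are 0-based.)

l=0 r=7: 3+38=41 <55, l++
l=1 r=7: 4+38=42 <55, l++
l=2 r=7: 5+38=43 <55, l++
l=3 r=7: 7+38=45 <55, l++
l=4 r=7: 23+38=61 >55, r--
l=4 r=6: 23+29=52 <55, l++
l=5 r=6: 27+29=56 >55, r--

7 moves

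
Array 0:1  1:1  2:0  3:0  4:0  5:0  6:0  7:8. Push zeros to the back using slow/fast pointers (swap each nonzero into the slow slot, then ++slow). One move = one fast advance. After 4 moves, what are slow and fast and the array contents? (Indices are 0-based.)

(s=0,f=0) a[fast]=1≠0 swap→a[0]=1 → slow++,fast++
(s=1,f=1) a[fast]=1≠0 swap→a[1]=1 → slow++,fast++
(s=2,f=2) a[fast]=0 → fast++
(s=2,f=3) a[fast]=0 → fast++

slow=2, fast=4, a=[1, 1, 0, 0, 0, 0, 0, 8]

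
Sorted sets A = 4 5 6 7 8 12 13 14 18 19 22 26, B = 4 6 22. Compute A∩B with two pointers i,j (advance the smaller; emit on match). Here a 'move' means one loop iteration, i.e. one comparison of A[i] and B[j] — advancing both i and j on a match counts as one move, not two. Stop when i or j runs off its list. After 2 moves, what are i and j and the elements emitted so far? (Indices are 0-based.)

i=2, j=1, emitted=[4]

i=0 j=0: 4==4 emit, i++,j++
i=1 j=1: 5<6, i++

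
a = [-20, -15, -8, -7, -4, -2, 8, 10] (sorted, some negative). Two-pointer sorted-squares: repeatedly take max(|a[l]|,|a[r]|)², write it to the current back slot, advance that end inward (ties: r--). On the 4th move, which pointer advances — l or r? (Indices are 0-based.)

l=0 r=7: |-20|>|10| out[7]=400, l++
l=1 r=7: |-15|>|10| out[6]=225, l++
l=2 r=7: |-8|<=|10| out[5]=100, r--
l=2 r=6: |-8|<=|8| out[4]=64, r--

r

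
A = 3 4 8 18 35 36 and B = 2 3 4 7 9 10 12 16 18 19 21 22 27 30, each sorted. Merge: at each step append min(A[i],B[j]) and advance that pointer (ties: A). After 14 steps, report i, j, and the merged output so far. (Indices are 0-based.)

i=4, j=10, merged so far=[2, 3, 3, 4, 4, 7, 8, 9, 10, 12, 16, 18, 18, 19]

[i=0,j=0] A[i]=3>B[j]=2 take 2 → j++
[i=0,j=1] A[i]=3<=B[j]=3 take 3 → i++
[i=1,j=1] A[i]=4>B[j]=3 take 3 → j++
[i=1,j=2] A[i]=4<=B[j]=4 take 4 → i++
[i=2,j=2] A[i]=8>B[j]=4 take 4 → j++
[i=2,j=3] A[i]=8>B[j]=7 take 7 → j++
[i=2,j=4] A[i]=8<=B[j]=9 take 8 → i++
[i=3,j=4] A[i]=18>B[j]=9 take 9 → j++
[i=3,j=5] A[i]=18>B[j]=10 take 10 → j++
[i=3,j=6] A[i]=18>B[j]=12 take 12 → j++
[i=3,j=7] A[i]=18>B[j]=16 take 16 → j++
[i=3,j=8] A[i]=18<=B[j]=18 take 18 → i++
[i=4,j=8] A[i]=35>B[j]=18 take 18 → j++
[i=4,j=9] A[i]=35>B[j]=19 take 19 → j++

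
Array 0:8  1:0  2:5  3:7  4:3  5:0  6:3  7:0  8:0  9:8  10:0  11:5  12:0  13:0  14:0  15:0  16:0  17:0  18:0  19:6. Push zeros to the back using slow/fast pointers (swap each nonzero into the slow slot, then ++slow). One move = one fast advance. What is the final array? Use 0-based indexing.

(s=0,f=0) a[fast]=8≠0 swap→a[0]=8 → slow++,fast++
(s=1,f=1) a[fast]=0 → fast++
(s=1,f=2) a[fast]=5≠0 swap→a[1]=5 → slow++,fast++
(s=2,f=3) a[fast]=7≠0 swap→a[2]=7 → slow++,fast++
(s=3,f=4) a[fast]=3≠0 swap→a[3]=3 → slow++,fast++
(s=4,f=5) a[fast]=0 → fast++
(s=4,f=6) a[fast]=3≠0 swap→a[4]=3 → slow++,fast++
(s=5,f=7) a[fast]=0 → fast++
(s=5,f=8) a[fast]=0 → fast++
(s=5,f=9) a[fast]=8≠0 swap→a[5]=8 → slow++,fast++
(s=6,f=10) a[fast]=0 → fast++
(s=6,f=11) a[fast]=5≠0 swap→a[6]=5 → slow++,fast++
(s=7,f=12) a[fast]=0 → fast++
(s=7,f=13) a[fast]=0 → fast++
(s=7,f=14) a[fast]=0 → fast++
(s=7,f=15) a[fast]=0 → fast++
(s=7,f=16) a[fast]=0 → fast++
(s=7,f=17) a[fast]=0 → fast++
(s=7,f=18) a[fast]=0 → fast++
(s=7,f=19) a[fast]=6≠0 swap→a[7]=6 → slow++,fast++

[8, 5, 7, 3, 3, 8, 5, 6, 0, 0, 0, 0, 0, 0, 0, 0, 0, 0, 0, 0]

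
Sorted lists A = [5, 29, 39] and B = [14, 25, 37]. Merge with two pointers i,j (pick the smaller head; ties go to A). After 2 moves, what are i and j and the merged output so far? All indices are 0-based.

[i=0,j=0] A[i]=5<=B[j]=14 take 5 → i++
[i=1,j=0] A[i]=29>B[j]=14 take 14 → j++

i=1, j=1, merged so far=[5, 14]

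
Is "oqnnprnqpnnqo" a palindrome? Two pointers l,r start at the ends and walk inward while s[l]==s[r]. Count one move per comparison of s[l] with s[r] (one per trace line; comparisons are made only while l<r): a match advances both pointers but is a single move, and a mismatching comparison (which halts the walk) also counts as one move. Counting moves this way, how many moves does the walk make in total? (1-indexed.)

6 moves

l=1 r=13: 'o'=='o', l++,r--
l=2 r=12: 'q'=='q', l++,r--
l=3 r=11: 'n'=='n', l++,r--
l=4 r=10: 'n'=='n', l++,r--
l=5 r=9: 'p'=='p', l++,r--
l=6 r=8: 'r'!='q', stop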